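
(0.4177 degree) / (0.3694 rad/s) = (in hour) 1 degree = 0.017453293 rad, so 0.4177 degree = 0.4177 * 0.017453293 = 0.0072902403 rad. 0.3694 rad/s is already in rad/s. Combine: 0.0072902403 rad / 0.3694 rad/s = 0.019735355 s. 1 hour = 3600 s, so 0.019735355 s = 0.019735355 / 3600 = 5.4820432e-06 hour ≈ 5.482e-06 hour (4 s.f.). Final answer: 5.482e-06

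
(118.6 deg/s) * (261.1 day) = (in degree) 1 deg/s = 0.017453293 rad/s, so 118.6 deg/s = 118.6 * 0.017453293 = 2.0699605 rad/s. 1 day = 86400 s, so 261.1 day = 261.1 * 86400 = 22559040 s. Combine: 2.0699605 rad/s * 22559040 s = 46696322 rad. 1 degree = 0.017453293 rad, so 46696322 rad = 46696322 / 0.017453293 = 2.6755021e+09 degree ≈ 2.676e+09 degree (4 s.f.). Final answer: 2.676e+09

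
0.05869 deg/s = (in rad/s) 1 deg/s = 0.017453293 rad/s, so 0.05869 deg/s = 0.05869 * 0.017453293 = 0.0010243337 rad/s. Result: 0.0010243337 rad/s ≈ 0.001024 rad/s (4 s.f.). Final answer: 0.001024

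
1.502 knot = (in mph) 1 knot = 0.51444444 m/s, so 1.502 knot = 1.502 * 0.51444444 = 0.77269556 m/s. 1 mph = 0.44704 m/s, so 0.77269556 m/s = 0.77269556 / 0.44704 = 1.7284707 mph ≈ 1.728 mph (4 s.f.). Final answer: 1.728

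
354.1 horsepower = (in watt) 1 horsepower = 745.69987 W, so 354.1 horsepower = 354.1 * 745.69987 = 264052.32 W. 264052.32 W = 264052.32 watt ≈ 2.641e+05 watt (4 s.f.). Final answer: 2.641e+05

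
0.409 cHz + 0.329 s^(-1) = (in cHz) 1 cHz = 0.01 Hz, so 0.409 cHz = 0.409 * 0.01 = 0.00409 Hz. 0.329 s^(-1) = 0.329 Hz. Sum: 0.00409 + 0.329 = 0.33309 Hz. 1 cHz = 0.01 Hz, so 0.33309 Hz = 0.33309 / 0.01 = 33.309 cHz ≈ 33.31 cHz (4 s.f.). Final answer: 33.31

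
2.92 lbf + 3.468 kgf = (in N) 47. Check: 1 lbf = 4.4482216 N, so 2.92 lbf = 2.92 * 4.4482216 = 12.988807 N. 1 kgf = 9.80665 N, so 3.468 kgf = 3.468 * 9.80665 = 34.009462 N. Sum: 12.988807 + 34.009462 = 46.998269 N. Result: 46.998269 N ≈ 47 N (4 s.f.).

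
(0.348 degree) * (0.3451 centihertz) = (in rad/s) 2.096e-05. Check: 1 degree = 0.017453293 rad, so 0.348 degree = 0.348 * 0.017453293 = 0.0060737458 rad. 1 centihertz = 0.01 Hz, so 0.3451 centihertz = 0.3451 * 0.01 = 0.003451 Hz. Combine: 0.0060737458 rad * 0.003451 Hz = 2.0960497e-05 rad/s. Result: 2.0960497e-05 rad/s ≈ 2.096e-05 rad/s (4 s.f.).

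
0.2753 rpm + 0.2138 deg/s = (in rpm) 1 rpm = 0.10471976 rad/s, so 0.2753 rpm = 0.2753 * 0.10471976 = 0.028829349 rad/s. 1 deg/s = 0.017453293 rad/s, so 0.2138 deg/s = 0.2138 * 0.017453293 = 0.0037315139 rad/s. Sum: 0.028829349 + 0.0037315139 = 0.032560863 rad/s. 1 rpm = 0.10471976 rad/s, so 0.032560863 rad/s = 0.032560863 / 0.10471976 = 0.31093333 rpm ≈ 0.3109 rpm (4 s.f.). Final answer: 0.3109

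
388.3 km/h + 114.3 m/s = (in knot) 431.8. Check: 1 km/h = 0.27777778 m/s, so 388.3 km/h = 388.3 * 0.27777778 = 107.86111 m/s. 114.3 m/s is already in m/s. Sum: 107.86111 + 114.3 = 222.16111 m/s. 1 knot = 0.51444444 m/s, so 222.16111 m/s = 222.16111 / 0.51444444 = 431.84665 knot ≈ 431.8 knot (4 s.f.).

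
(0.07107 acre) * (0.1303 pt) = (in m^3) 1 acre = 4046.8564 m^2, so 0.07107 acre = 0.07107 * 4046.8564 = 287.61009 m^2. 1 pt = 0.00035277778 m, so 0.1303 pt = 0.1303 * 0.00035277778 = 4.5966944e-05 m. Combine: 287.61009 m^2 * 4.5966944e-05 m = 0.013220557 m^3. Result: 0.013220557 m^3 ≈ 0.01322 m^3 (4 s.f.). Final answer: 0.01322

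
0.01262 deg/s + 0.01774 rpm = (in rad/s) 1 deg/s = 0.017453293 rad/s, so 0.01262 deg/s = 0.01262 * 0.017453293 = 0.00022026055 rad/s. 1 rpm = 0.10471976 rad/s, so 0.01774 rpm = 0.01774 * 0.10471976 = 0.0018577285 rad/s. Sum: 0.00022026055 + 0.0018577285 = 0.002077989 rad/s. Result: 0.002077989 rad/s ≈ 0.002078 rad/s (4 s.f.). Final answer: 0.002078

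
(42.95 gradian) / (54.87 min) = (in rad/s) 1 gradian = 0.015707963 rad, so 42.95 gradian = 42.95 * 0.015707963 = 0.67465702 rad. 1 min = 60 s, so 54.87 min = 54.87 * 60 = 3292.2 s. Combine: 0.67465702 rad / 3292.2 s = 0.00020492589 rad/s. Result: 0.00020492589 rad/s ≈ 0.0002049 rad/s (4 s.f.). Final answer: 0.0002049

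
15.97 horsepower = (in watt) 1 horsepower = 745.69987 W, so 15.97 horsepower = 15.97 * 745.69987 = 11908.827 W. 11908.827 W = 11908.827 watt ≈ 1.191e+04 watt (4 s.f.). Final answer: 1.191e+04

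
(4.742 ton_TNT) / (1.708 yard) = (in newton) 1 ton_TNT = 4.184e+09 J, so 4.742 ton_TNT = 4.742 * 4.184e+09 = 1.9840528e+10 J. 1 yard = 0.9144 m, so 1.708 yard = 1.708 * 0.9144 = 1.5617952 m. Combine: 1.9840528e+10 J / 1.5617952 m = 1.2703668e+10 N. 1.2703668e+10 N = 1.2703668e+10 newton ≈ 1.27e+10 newton (4 s.f.). Final answer: 1.27e+10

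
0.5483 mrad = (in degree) 0.03142. Check: 1 mrad = 0.001 rad, so 0.5483 mrad = 0.5483 * 0.001 = 0.0005483 rad. 1 degree = 0.017453293 rad, so 0.0005483 rad = 0.0005483 / 0.017453293 = 0.031415276 degree ≈ 0.03142 degree (4 s.f.).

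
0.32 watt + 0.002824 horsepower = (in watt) 0.32 watt = 0.32 W. 1 horsepower = 745.69987 W, so 0.002824 horsepower = 0.002824 * 745.69987 = 2.1058564 W. Sum: 0.32 + 2.1058564 = 2.4258564 W. 2.4258564 W = 2.4258564 watt ≈ 2.426 watt (4 s.f.). Final answer: 2.426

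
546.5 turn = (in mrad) 1 turn = 6.2831853 rad, so 546.5 turn = 546.5 * 6.2831853 = 3433.7608 rad. 1 mrad = 0.001 rad, so 3433.7608 rad = 3433.7608 / 0.001 = 3433760.8 mrad ≈ 3.434e+06 mrad (4 s.f.). Final answer: 3.434e+06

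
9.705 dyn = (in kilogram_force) 1 dyn = 1e-05 N, so 9.705 dyn = 9.705 * 1e-05 = 9.705e-05 N. 1 kilogram_force = 9.80665 N, so 9.705e-05 N = 9.705e-05 / 9.80665 = 9.8963458e-06 kilogram_force ≈ 9.896e-06 kilogram_force (4 s.f.). Final answer: 9.896e-06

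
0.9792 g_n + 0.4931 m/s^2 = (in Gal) 1010. Check: 1 g_n = 9.80665 m/s^2, so 0.9792 g_n = 0.9792 * 9.80665 = 9.6026717 m/s^2. 0.4931 m/s^2 is already in m/s^2. Sum: 9.6026717 + 0.4931 = 10.095772 m/s^2. 1 Gal = 0.01 m/s^2, so 10.095772 m/s^2 = 10.095772 / 0.01 = 1009.5772 Gal ≈ 1010 Gal (4 s.f.).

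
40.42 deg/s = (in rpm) 1 deg/s = 0.017453293 rad/s, so 40.42 deg/s = 40.42 * 0.017453293 = 0.70546208 rad/s. 1 rpm = 0.10471976 rad/s, so 0.70546208 rad/s = 0.70546208 / 0.10471976 = 6.7366667 rpm ≈ 6.737 rpm (4 s.f.). Final answer: 6.737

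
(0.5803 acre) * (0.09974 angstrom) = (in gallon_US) 6.188e-06. Check: 1 acre = 4046.8564 m^2, so 0.5803 acre = 0.5803 * 4046.8564 = 2348.3908 m^2. 1 angstrom = 1e-10 m, so 0.09974 angstrom = 0.09974 * 1e-10 = 9.974e-12 m. Combine: 2348.3908 m^2 * 9.974e-12 m = 2.342285e-08 m^3. 1 gallon_US = 0.0037854118 m^3, so 2.342285e-08 m^3 = 2.342285e-08 / 0.0037854118 = 6.1876623e-06 gallon_US ≈ 6.188e-06 gallon_US (4 s.f.).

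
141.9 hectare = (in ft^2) 1.527e+07. Check: 1 hectare = 10000 m^2, so 141.9 hectare = 141.9 * 10000 = 1419000 m^2. 1 ft^2 = 0.09290304 m^2, so 1419000 m^2 = 1419000 / 0.09290304 = 15273989 ft^2 ≈ 1.527e+07 ft^2 (4 s.f.).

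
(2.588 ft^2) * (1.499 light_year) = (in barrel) 1 ft^2 = 0.09290304 m^2, so 2.588 ft^2 = 2.588 * 0.09290304 = 0.24043307 m^2. 1 light_year = 9.4607305e+15 m, so 1.499 light_year = 1.499 * 9.4607305e+15 = 1.4181635e+16 m. Combine: 0.24043307 m^2 * 1.4181635e+16 m = 3.409734e+15 m^3. 1 barrel = 0.15898729 m^3, so 3.409734e+15 m^3 = 3.409734e+15 / 0.15898729 = 2.1446582e+16 barrel ≈ 2.145e+16 barrel (4 s.f.). Final answer: 2.145e+16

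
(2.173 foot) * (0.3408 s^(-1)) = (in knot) 1 foot = 0.3048 m, so 2.173 foot = 2.173 * 0.3048 = 0.6623304 m. 0.3408 s^(-1) = 0.3408 Hz. Combine: 0.6623304 m * 0.3408 Hz = 0.2257222 m/s. 1 knot = 0.51444444 m/s, so 0.2257222 m/s = 0.2257222 / 0.51444444 = 0.43876886 knot ≈ 0.4388 knot (4 s.f.). Final answer: 0.4388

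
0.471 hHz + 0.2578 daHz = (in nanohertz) 4.968e+10. Check: 1 hHz = 100 Hz, so 0.471 hHz = 0.471 * 100 = 47.1 Hz. 1 daHz = 10 Hz, so 0.2578 daHz = 0.2578 * 10 = 2.578 Hz. Sum: 47.1 + 2.578 = 49.678 Hz. 1 nanohertz = 1e-09 Hz, so 49.678 Hz = 49.678 / 1e-09 = 4.9678e+10 nanohertz ≈ 4.968e+10 nanohertz (4 s.f.).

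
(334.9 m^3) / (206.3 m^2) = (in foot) 5.326. Check: 334.9 m^3 is already in m^3. 206.3 m^2 is already in m^2. Combine: 334.9 m^3 / 206.3 m^2 = 1.623364 m. 1 foot = 0.3048 m, so 1.623364 m = 1.623364 / 0.3048 = 5.3259975 foot ≈ 5.326 foot (4 s.f.).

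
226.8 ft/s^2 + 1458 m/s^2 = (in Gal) 1 ft/s^2 = 0.3048 m/s^2, so 226.8 ft/s^2 = 226.8 * 0.3048 = 69.12864 m/s^2. 1458 m/s^2 is already in m/s^2. Sum: 69.12864 + 1458 = 1527.1286 m/s^2. 1 Gal = 0.01 m/s^2, so 1527.1286 m/s^2 = 1527.1286 / 0.01 = 152712.86 Gal ≈ 1.527e+05 Gal (4 s.f.). Final answer: 1.527e+05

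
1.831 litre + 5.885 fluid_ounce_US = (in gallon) 0.5297. Check: 1 litre = 0.001 m^3, so 1.831 litre = 1.831 * 0.001 = 0.001831 m^3. 1 fluid_ounce_US = 2.957353e-05 m^3, so 5.885 fluid_ounce_US = 5.885 * 2.957353e-05 = 0.00017404022 m^3. Sum: 0.001831 + 0.00017404022 = 0.0020050402 m^3. 1 gallon = 0.0037854118 m^3, so 0.0020050402 m^3 = 0.0020050402 / 0.0037854118 = 0.52967559 gallon ≈ 0.5297 gallon (4 s.f.).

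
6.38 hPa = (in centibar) 1 hPa = 100 Pa, so 6.38 hPa = 6.38 * 100 = 638 Pa. 1 centibar = 1000 Pa, so 638 Pa = 638 / 1000 = 0.638 centibar. Final answer: 0.638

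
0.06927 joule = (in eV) 0.06927 joule = 0.06927 J. 1 eV = 1.6021766e-19 J, so 0.06927 J = 0.06927 / 1.6021766e-19 = 4.3234933e+17 eV ≈ 4.323e+17 eV (4 s.f.). Final answer: 4.323e+17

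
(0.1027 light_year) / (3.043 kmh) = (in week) 1.901e+09. Check: 1 light_year = 9.4607305e+15 m, so 0.1027 light_year = 0.1027 * 9.4607305e+15 = 9.7161702e+14 m. 1 kmh = 0.27777778 m/s, so 3.043 kmh = 3.043 * 0.27777778 = 0.84527778 m/s. Combine: 9.7161702e+14 m / 0.84527778 m/s = 1.1494648e+15 s. 1 week = 604800 s, so 1.1494648e+15 s = 1.1494648e+15 / 604800 = 1.90057e+09 week ≈ 1.901e+09 week (4 s.f.).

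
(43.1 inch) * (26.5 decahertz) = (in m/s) 1 inch = 0.0254 m, so 43.1 inch = 43.1 * 0.0254 = 1.09474 m. 1 decahertz = 10 Hz, so 26.5 decahertz = 26.5 * 10 = 265 Hz. Combine: 1.09474 m * 265 Hz = 290.1061 m/s. Result: 290.1061 m/s ≈ 290.1 m/s (4 s.f.). Final answer: 290.1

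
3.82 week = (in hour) 1 week = 604800 s, so 3.82 week = 3.82 * 604800 = 2310336 s. 1 hour = 3600 s, so 2310336 s = 2310336 / 3600 = 641.76 hour ≈ 641.8 hour (4 s.f.). Final answer: 641.8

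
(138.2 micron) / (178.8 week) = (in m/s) 1.278e-12. Check: 1 micron = 1e-06 m, so 138.2 micron = 138.2 * 1e-06 = 0.0001382 m. 1 week = 604800 s, so 178.8 week = 178.8 * 604800 = 1.0813824e+08 s. Combine: 0.0001382 m / 1.0813824e+08 s = 1.2779938e-12 m/s. Result: 1.2779938e-12 m/s ≈ 1.278e-12 m/s (4 s.f.).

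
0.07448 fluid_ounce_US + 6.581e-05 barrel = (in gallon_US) 0.003346. Check: 1 fluid_ounce_US = 2.957353e-05 m^3, so 0.07448 fluid_ounce_US = 0.07448 * 2.957353e-05 = 2.2026365e-06 m^3. 1 barrel = 0.15898729 m^3, so 6.581e-05 barrel = 6.581e-05 * 0.15898729 = 1.0462954e-05 m^3. Sum: 2.2026365e-06 + 1.0462954e-05 = 1.266559e-05 m^3. 1 gallon_US = 0.0037854118 m^3, so 1.266559e-05 m^3 = 1.266559e-05 / 0.0037854118 = 0.003345895 gallon_US ≈ 0.003346 gallon_US (4 s.f.).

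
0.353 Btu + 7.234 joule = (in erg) 1 Btu = 1055.0559 J, so 0.353 Btu = 0.353 * 1055.0559 = 372.43472 J. 7.234 joule = 7.234 J. Sum: 372.43472 + 7.234 = 379.66872 J. 1 erg = 1e-07 J, so 379.66872 J = 379.66872 / 1e-07 = 3.7966872e+09 erg ≈ 3.797e+09 erg (4 s.f.). Final answer: 3.797e+09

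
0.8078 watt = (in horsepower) 0.8078 watt = 0.8078 W. 1 horsepower = 745.69987 W, so 0.8078 W = 0.8078 / 745.69987 = 0.0010832776 horsepower ≈ 0.001083 horsepower (4 s.f.). Final answer: 0.001083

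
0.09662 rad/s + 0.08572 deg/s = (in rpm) 0.9369. Check: 0.09662 rad/s is already in rad/s. 1 deg/s = 0.017453293 rad/s, so 0.08572 deg/s = 0.08572 * 0.017453293 = 0.0014960962 rad/s. Sum: 0.09662 + 0.0014960962 = 0.098116096 rad/s. 1 rpm = 0.10471976 rad/s, so 0.098116096 rad/s = 0.098116096 / 0.10471976 = 0.9369397 rpm ≈ 0.9369 rpm (4 s.f.).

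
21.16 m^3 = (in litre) 2.116e+04. Check: 1 litre = 0.001 m^3, so 21.16 m^3 = 21.16 / 0.001 = 21160 litre ≈ 2.116e+04 litre (4 s.f.).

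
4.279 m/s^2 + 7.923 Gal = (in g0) 4.279 m/s^2 is already in m/s^2. 1 Gal = 0.01 m/s^2, so 7.923 Gal = 7.923 * 0.01 = 0.07923 m/s^2. Sum: 4.279 + 0.07923 = 4.35823 m/s^2. 1 g0 = 9.80665 m/s^2, so 4.35823 m/s^2 = 4.35823 / 9.80665 = 0.44441578 g0 ≈ 0.4444 g0 (4 s.f.). Final answer: 0.4444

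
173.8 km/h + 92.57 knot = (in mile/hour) 1 km/h = 0.27777778 m/s, so 173.8 km/h = 173.8 * 0.27777778 = 48.277778 m/s. 1 knot = 0.51444444 m/s, so 92.57 knot = 92.57 * 0.51444444 = 47.622122 m/s. Sum: 48.277778 + 47.622122 = 95.8999 m/s. 1 mile/hour = 0.44704 m/s, so 95.8999 m/s = 95.8999 / 0.44704 = 214.52197 mile/hour ≈ 214.5 mile/hour (4 s.f.). Final answer: 214.5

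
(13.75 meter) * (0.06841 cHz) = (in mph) 13.75 meter = 13.75 m. 1 cHz = 0.01 Hz, so 0.06841 cHz = 0.06841 * 0.01 = 0.0006841 Hz. Combine: 13.75 m * 0.0006841 Hz = 0.009406375 m/s. 1 mph = 0.44704 m/s, so 0.009406375 m/s = 0.009406375 / 0.44704 = 0.021041462 mph ≈ 0.02104 mph (4 s.f.). Final answer: 0.02104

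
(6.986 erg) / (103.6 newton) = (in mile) 1 erg = 1e-07 J, so 6.986 erg = 6.986 * 1e-07 = 6.986e-07 J. 103.6 newton = 103.6 N. Combine: 6.986e-07 J / 103.6 N = 6.7432432e-09 m. 1 mile = 1609.344 m, so 6.7432432e-09 m = 6.7432432e-09 / 1609.344 = 4.1900571e-12 mile ≈ 4.19e-12 mile (4 s.f.). Final answer: 4.19e-12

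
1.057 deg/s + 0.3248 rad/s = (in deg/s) 19.67. Check: 1 deg/s = 0.017453293 rad/s, so 1.057 deg/s = 1.057 * 0.017453293 = 0.01844813 rad/s. 0.3248 rad/s is already in rad/s. Sum: 0.01844813 + 0.3248 = 0.34324813 rad/s. 1 deg/s = 0.017453293 rad/s, so 0.34324813 rad/s = 0.34324813 / 0.017453293 = 19.666669 deg/s ≈ 19.67 deg/s (4 s.f.).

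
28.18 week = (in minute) 2.841e+05. Check: 1 week = 604800 s, so 28.18 week = 28.18 * 604800 = 17043264 s. 1 minute = 60 s, so 17043264 s = 17043264 / 60 = 284054.4 minute ≈ 2.841e+05 minute (4 s.f.).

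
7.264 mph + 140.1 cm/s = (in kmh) 1 mph = 0.44704 m/s, so 7.264 mph = 7.264 * 0.44704 = 3.2472986 m/s. 1 cm/s = 0.01 m/s, so 140.1 cm/s = 140.1 * 0.01 = 1.401 m/s. Sum: 3.2472986 + 1.401 = 4.6482986 m/s. 1 kmh = 0.27777778 m/s, so 4.6482986 m/s = 4.6482986 / 0.27777778 = 16.733875 kmh ≈ 16.73 kmh (4 s.f.). Final answer: 16.73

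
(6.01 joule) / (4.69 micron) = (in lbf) 6.01 joule = 6.01 J. 1 micron = 1e-06 m, so 4.69 micron = 4.69 * 1e-06 = 4.69e-06 m. Combine: 6.01 J / 4.69e-06 m = 1281449.9 N. 1 lbf = 4.4482216 N, so 1281449.9 N = 1281449.9 / 4.4482216 = 288081.4 lbf ≈ 2.881e+05 lbf (4 s.f.). Final answer: 2.881e+05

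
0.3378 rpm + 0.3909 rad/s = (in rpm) 1 rpm = 0.10471976 rad/s, so 0.3378 rpm = 0.3378 * 0.10471976 = 0.035374333 rad/s. 0.3909 rad/s is already in rad/s. Sum: 0.035374333 + 0.3909 = 0.42627433 rad/s. 1 rpm = 0.10471976 rad/s, so 0.42627433 rad/s = 0.42627433 / 0.10471976 = 4.07062 rpm ≈ 4.071 rpm (4 s.f.). Final answer: 4.071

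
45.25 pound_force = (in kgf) 20.53. Check: 1 pound_force = 4.4482216 N, so 45.25 pound_force = 45.25 * 4.4482216 = 201.28203 N. 1 kgf = 9.80665 N, so 201.28203 N = 201.28203 / 9.80665 = 20.525055 kgf ≈ 20.53 kgf (4 s.f.).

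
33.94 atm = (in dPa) 3.439e+07. Check: 1 atm = 101325 Pa, so 33.94 atm = 33.94 * 101325 = 3438970.5 Pa. 1 dPa = 0.1 Pa, so 3438970.5 Pa = 3438970.5 / 0.1 = 34389705 dPa ≈ 3.439e+07 dPa (4 s.f.).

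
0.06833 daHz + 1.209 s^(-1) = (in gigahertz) 1 daHz = 10 Hz, so 0.06833 daHz = 0.06833 * 10 = 0.6833 Hz. 1.209 s^(-1) = 1.209 Hz. Sum: 0.6833 + 1.209 = 1.8923 Hz. 1 gigahertz = 1e+09 Hz, so 1.8923 Hz = 1.8923 / 1e+09 = 1.8923e-09 gigahertz ≈ 1.892e-09 gigahertz (4 s.f.). Final answer: 1.892e-09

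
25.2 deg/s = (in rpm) 4.2. Check: 1 deg/s = 0.017453293 rad/s, so 25.2 deg/s = 25.2 * 0.017453293 = 0.43982297 rad/s. 1 rpm = 0.10471976 rad/s, so 0.43982297 rad/s = 0.43982297 / 0.10471976 = 4.2 rpm.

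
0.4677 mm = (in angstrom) 4.677e+06. Check: 1 mm = 0.001 m, so 0.4677 mm = 0.4677 * 0.001 = 0.0004677 m. 1 angstrom = 1e-10 m, so 0.0004677 m = 0.0004677 / 1e-10 = 4677000 angstrom ≈ 4.677e+06 angstrom (4 s.f.).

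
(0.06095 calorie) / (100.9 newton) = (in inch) 0.0995. Check: 1 calorie = 4.184 J, so 0.06095 calorie = 0.06095 * 4.184 = 0.2550148 J. 100.9 newton = 100.9 N. Combine: 0.2550148 J / 100.9 N = 0.0025274014 m. 1 inch = 0.0254 m, so 0.0025274014 m = 0.0025274014 / 0.0254 = 0.099503992 inch ≈ 0.0995 inch (4 s.f.).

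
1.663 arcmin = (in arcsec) 1 arcmin = 0.00029088821 rad, so 1.663 arcmin = 1.663 * 0.00029088821 = 0.00048374709 rad. 1 arcsec = 4.8481368e-06 rad, so 0.00048374709 rad = 0.00048374709 / 4.8481368e-06 = 99.78 arcsec. Final answer: 99.78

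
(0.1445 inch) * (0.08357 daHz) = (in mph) 0.006861. Check: 1 inch = 0.0254 m, so 0.1445 inch = 0.1445 * 0.0254 = 0.0036703 m. 1 daHz = 10 Hz, so 0.08357 daHz = 0.08357 * 10 = 0.8357 Hz. Combine: 0.0036703 m * 0.8357 Hz = 0.0030672697 m/s. 1 mph = 0.44704 m/s, so 0.0030672697 m/s = 0.0030672697 / 0.44704 = 0.0068612869 mph ≈ 0.006861 mph (4 s.f.).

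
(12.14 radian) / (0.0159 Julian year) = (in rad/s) 2.419e-05. Check: 12.14 radian = 12.14 rad. 1 Julian year = 31557600 s, so 0.0159 Julian year = 0.0159 * 31557600 = 501765.84 s. Combine: 12.14 rad / 501765.84 s = 2.4194553e-05 rad/s. Result: 2.4194553e-05 rad/s ≈ 2.419e-05 rad/s (4 s.f.).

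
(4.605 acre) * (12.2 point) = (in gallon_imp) 1.764e+04. Check: 1 acre = 4046.8564 m^2, so 4.605 acre = 4.605 * 4046.8564 = 18635.774 m^2. 1 point = 0.00035277778 m, so 12.2 point = 12.2 * 0.00035277778 = 0.0043038889 m. Combine: 18635.774 m^2 * 0.0043038889 m = 80.2063 m^3. 1 gallon_imp = 0.00454609 m^3, so 80.2063 m^3 = 80.2063 / 0.00454609 = 17642.919 gallon_imp ≈ 1.764e+04 gallon_imp (4 s.f.).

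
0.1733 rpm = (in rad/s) 1 rpm = 0.10471976 rad/s, so 0.1733 rpm = 0.1733 * 0.10471976 = 0.018147934 rad/s. Result: 0.018147934 rad/s ≈ 0.01815 rad/s (4 s.f.). Final answer: 0.01815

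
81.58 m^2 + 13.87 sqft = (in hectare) 0.008287. Check: 81.58 m^2 is already in m^2. 1 sqft = 0.09290304 m^2, so 13.87 sqft = 13.87 * 0.09290304 = 1.2885652 m^2. Sum: 81.58 + 1.2885652 = 82.868565 m^2. 1 hectare = 10000 m^2, so 82.868565 m^2 = 82.868565 / 10000 = 0.0082868565 hectare ≈ 0.008287 hectare (4 s.f.).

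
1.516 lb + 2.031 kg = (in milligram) 2.719e+06. Check: 1 lb = 0.45359237 kg, so 1.516 lb = 1.516 * 0.45359237 = 0.68764603 kg. 2.031 kg is already in kg. Sum: 0.68764603 + 2.031 = 2.718646 kg. 1 milligram = 1e-06 kg, so 2.718646 kg = 2.718646 / 1e-06 = 2718646 milligram ≈ 2.719e+06 milligram (4 s.f.).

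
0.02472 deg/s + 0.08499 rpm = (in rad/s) 1 deg/s = 0.017453293 rad/s, so 0.02472 deg/s = 0.02472 * 0.017453293 = 0.00043144539 rad/s. 1 rpm = 0.10471976 rad/s, so 0.08499 rpm = 0.08499 * 0.10471976 = 0.008900132 rad/s. Sum: 0.00043144539 + 0.008900132 = 0.0093315774 rad/s. Result: 0.0093315774 rad/s ≈ 0.009332 rad/s (4 s.f.). Final answer: 0.009332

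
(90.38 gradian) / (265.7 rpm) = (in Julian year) 1.617e-09. Check: 1 gradian = 0.015707963 rad, so 90.38 gradian = 90.38 * 0.015707963 = 1.4196857 rad. 1 rpm = 0.10471976 rad/s, so 265.7 rpm = 265.7 * 0.10471976 = 27.824039 rad/s. Combine: 1.4196857 rad / 27.824039 rad/s = 0.051023711 s. 1 Julian year = 31557600 s, so 0.051023711 s = 0.051023711 / 31557600 = 1.6168438e-09 Julian year ≈ 1.617e-09 Julian year (4 s.f.).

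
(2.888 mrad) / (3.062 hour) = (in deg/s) 1 mrad = 0.001 rad, so 2.888 mrad = 2.888 * 0.001 = 0.002888 rad. 1 hour = 3600 s, so 3.062 hour = 3.062 * 3600 = 11023.2 s. Combine: 0.002888 rad / 11023.2 s = 2.6199289e-07 rad/s. 1 deg/s = 0.017453293 rad/s, so 2.6199289e-07 rad/s = 2.6199289e-07 / 0.017453293 = 1.5011087e-05 deg/s ≈ 1.501e-05 deg/s (4 s.f.). Final answer: 1.501e-05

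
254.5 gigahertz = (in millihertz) 1 gigahertz = 1e+09 Hz, so 254.5 gigahertz = 254.5 * 1e+09 = 2.545e+11 Hz. 1 millihertz = 0.001 Hz, so 2.545e+11 Hz = 2.545e+11 / 0.001 = 2.545e+14 millihertz. Final answer: 2.545e+14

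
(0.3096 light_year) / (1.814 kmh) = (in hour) 1 light_year = 9.4607305e+15 m, so 0.3096 light_year = 0.3096 * 9.4607305e+15 = 2.9290422e+15 m. 1 kmh = 0.27777778 m/s, so 1.814 kmh = 1.814 * 0.27777778 = 0.50388889 m/s. Combine: 2.9290422e+15 m / 0.50388889 m/s = 5.8128731e+15 s. 1 hour = 3600 s, so 5.8128731e+15 s = 5.8128731e+15 / 3600 = 1.614687e+12 hour ≈ 1.615e+12 hour (4 s.f.). Final answer: 1.615e+12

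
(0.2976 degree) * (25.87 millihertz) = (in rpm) 0.001283. Check: 1 degree = 0.017453293 rad, so 0.2976 degree = 0.2976 * 0.017453293 = 0.0051940999 rad. 1 millihertz = 0.001 Hz, so 25.87 millihertz = 25.87 * 0.001 = 0.02587 Hz. Combine: 0.0051940999 rad * 0.02587 Hz = 0.00013437136 rad/s. 1 rpm = 0.10471976 rad/s, so 0.00013437136 rad/s = 0.00013437136 / 0.10471976 = 0.001283152 rpm ≈ 0.001283 rpm (4 s.f.).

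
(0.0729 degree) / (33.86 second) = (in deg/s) 0.002153. Check: 1 degree = 0.017453293 rad, so 0.0729 degree = 0.0729 * 0.017453293 = 0.001272345 rad. 33.86 second = 33.86 s. Combine: 0.001272345 rad / 33.86 s = 3.757664e-05 rad/s. 1 deg/s = 0.017453293 rad/s, so 3.757664e-05 rad/s = 3.757664e-05 / 0.017453293 = 0.0021529829 deg/s ≈ 0.002153 deg/s (4 s.f.).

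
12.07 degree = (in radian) 0.2107. Check: 1 degree = 0.017453293 rad, so 12.07 degree = 12.07 * 0.017453293 = 0.21066124 rad. 0.21066124 rad = 0.21066124 radian ≈ 0.2107 radian (4 s.f.).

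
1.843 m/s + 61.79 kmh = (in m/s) 1.843 m/s is already in m/s. 1 kmh = 0.27777778 m/s, so 61.79 kmh = 61.79 * 0.27777778 = 17.163889 m/s. Sum: 1.843 + 17.163889 = 19.006889 m/s. Result: 19.006889 m/s ≈ 19.01 m/s (4 s.f.). Final answer: 19.01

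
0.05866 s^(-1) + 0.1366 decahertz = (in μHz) 0.05866 s^(-1) = 0.05866 Hz. 1 decahertz = 10 Hz, so 0.1366 decahertz = 0.1366 * 10 = 1.366 Hz. Sum: 0.05866 + 1.366 = 1.42466 Hz. 1 μHz = 1e-06 Hz, so 1.42466 Hz = 1.42466 / 1e-06 = 1424660 μHz ≈ 1.425e+06 μHz (4 s.f.). Final answer: 1.425e+06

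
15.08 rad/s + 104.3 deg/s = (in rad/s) 16.9. Check: 15.08 rad/s is already in rad/s. 1 deg/s = 0.017453293 rad/s, so 104.3 deg/s = 104.3 * 0.017453293 = 1.8203784 rad/s. Sum: 15.08 + 1.8203784 = 16.900378 rad/s. Result: 16.900378 rad/s ≈ 16.9 rad/s (4 s.f.).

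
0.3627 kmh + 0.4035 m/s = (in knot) 0.9802. Check: 1 kmh = 0.27777778 m/s, so 0.3627 kmh = 0.3627 * 0.27777778 = 0.10075 m/s. 0.4035 m/s is already in m/s. Sum: 0.10075 + 0.4035 = 0.50425 m/s. 1 knot = 0.51444444 m/s, so 0.50425 m/s = 0.50425 / 0.51444444 = 0.98018359 knot ≈ 0.9802 knot (4 s.f.).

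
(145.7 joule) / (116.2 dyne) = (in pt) 145.7 joule = 145.7 J. 1 dyne = 1e-05 N, so 116.2 dyne = 116.2 * 1e-05 = 0.001162 N. Combine: 145.7 J / 0.001162 N = 125387.26 m. 1 pt = 0.00035277778 m, so 125387.26 m = 125387.26 / 0.00035277778 = 3.5542846e+08 pt ≈ 3.554e+08 pt (4 s.f.). Final answer: 3.554e+08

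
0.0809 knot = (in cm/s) 4.162. Check: 1 knot = 0.51444444 m/s, so 0.0809 knot = 0.0809 * 0.51444444 = 0.041618556 m/s. 1 cm/s = 0.01 m/s, so 0.041618556 m/s = 0.041618556 / 0.01 = 4.1618556 cm/s ≈ 4.162 cm/s (4 s.f.).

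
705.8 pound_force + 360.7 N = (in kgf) 356.9. Check: 1 pound_force = 4.4482216 N, so 705.8 pound_force = 705.8 * 4.4482216 = 3139.5548 N. 360.7 N is already in N. Sum: 3139.5548 + 360.7 = 3500.2548 N. 1 kgf = 9.80665 N, so 3500.2548 N = 3500.2548 / 9.80665 = 356.92666 kgf ≈ 356.9 kgf (4 s.f.).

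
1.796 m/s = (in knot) 3.491. Check: 1 knot = 0.51444444 m/s, so 1.796 m/s = 1.796 / 0.51444444 = 3.4911447 knot ≈ 3.491 knot (4 s.f.).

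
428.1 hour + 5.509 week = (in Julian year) 1 hour = 3600 s, so 428.1 hour = 428.1 * 3600 = 1541160 s. 1 week = 604800 s, so 5.509 week = 5.509 * 604800 = 3331843.2 s. Sum: 1541160 + 3331843.2 = 4873003.2 s. 1 Julian year = 31557600 s, so 4873003.2 s = 4873003.2 / 31557600 = 0.15441615 Julian year ≈ 0.1544 Julian year (4 s.f.). Final answer: 0.1544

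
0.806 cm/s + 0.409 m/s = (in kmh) 1 cm/s = 0.01 m/s, so 0.806 cm/s = 0.806 * 0.01 = 0.00806 m/s. 0.409 m/s is already in m/s. Sum: 0.00806 + 0.409 = 0.41706 m/s. 1 kmh = 0.27777778 m/s, so 0.41706 m/s = 0.41706 / 0.27777778 = 1.501416 kmh ≈ 1.501 kmh (4 s.f.). Final answer: 1.501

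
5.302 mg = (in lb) 1.169e-05. Check: 1 mg = 1e-06 kg, so 5.302 mg = 5.302 * 1e-06 = 5.302e-06 kg. 1 lb = 0.45359237 kg, so 5.302e-06 kg = 5.302e-06 / 0.45359237 = 1.1688909e-05 lb ≈ 1.169e-05 lb (4 s.f.).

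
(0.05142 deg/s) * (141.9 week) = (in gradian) 4.903e+06. Check: 1 deg/s = 0.017453293 rad/s, so 0.05142 deg/s = 0.05142 * 0.017453293 = 0.0008974483 rad/s. 1 week = 604800 s, so 141.9 week = 141.9 * 604800 = 85821120 s. Combine: 0.0008974483 rad/s * 85821120 s = 77020.018 rad. 1 gradian = 0.015707963 rad, so 77020.018 rad = 77020.018 / 0.015707963 = 4903246.7 gradian ≈ 4.903e+06 gradian (4 s.f.).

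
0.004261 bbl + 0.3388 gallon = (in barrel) 1 bbl = 0.15898729 m^3, so 0.004261 bbl = 0.004261 * 0.15898729 = 0.00067744486 m^3. 1 gallon = 0.0037854118 m^3, so 0.3388 gallon = 0.3388 * 0.0037854118 = 0.0012824975 m^3. Sum: 0.00067744486 + 0.0012824975 = 0.0019599424 m^3. 1 barrel = 0.15898729 m^3, so 0.0019599424 m^3 = 0.0019599424 / 0.15898729 = 0.012327667 barrel ≈ 0.01233 barrel (4 s.f.). Final answer: 0.01233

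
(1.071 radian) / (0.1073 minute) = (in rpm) 1.589. Check: 1.071 radian = 1.071 rad. 1 minute = 60 s, so 0.1073 minute = 0.1073 * 60 = 6.438 s. Combine: 1.071 rad / 6.438 s = 0.16635601 rad/s. 1 rpm = 0.10471976 rad/s, so 0.16635601 rad/s = 0.16635601 / 0.10471976 = 1.5885829 rpm ≈ 1.589 rpm (4 s.f.).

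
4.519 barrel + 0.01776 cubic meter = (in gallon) 1 barrel = 0.15898729 m^3, so 4.519 barrel = 4.519 * 0.15898729 = 0.71846359 m^3. 0.01776 cubic meter = 0.01776 m^3. Sum: 0.71846359 + 0.01776 = 0.73622359 m^3. 1 gallon = 0.0037854118 m^3, so 0.73622359 m^3 = 0.73622359 / 0.0037854118 = 194.4897 gallon ≈ 194.5 gallon (4 s.f.). Final answer: 194.5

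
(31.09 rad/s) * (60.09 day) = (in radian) 1.614e+08. Check: 31.09 rad/s is already in rad/s. 1 day = 86400 s, so 60.09 day = 60.09 * 86400 = 5191776 s. Combine: 31.09 rad/s * 5191776 s = 1.6141232e+08 rad. 1.6141232e+08 rad = 1.6141232e+08 radian ≈ 1.614e+08 radian (4 s.f.).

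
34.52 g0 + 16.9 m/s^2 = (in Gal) 3.554e+04. Check: 1 g0 = 9.80665 m/s^2, so 34.52 g0 = 34.52 * 9.80665 = 338.52556 m/s^2. 16.9 m/s^2 is already in m/s^2. Sum: 338.52556 + 16.9 = 355.42556 m/s^2. 1 Gal = 0.01 m/s^2, so 355.42556 m/s^2 = 355.42556 / 0.01 = 35542.556 Gal ≈ 3.554e+04 Gal (4 s.f.).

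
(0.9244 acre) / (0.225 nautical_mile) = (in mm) 1 acre = 4046.8564 m^2, so 0.9244 acre = 0.9244 * 4046.8564 = 3740.9141 m^2. 1 nautical_mile = 1852 m, so 0.225 nautical_mile = 0.225 * 1852 = 416.7 m. Combine: 3740.9141 m^2 / 416.7 m = 8.9774756 m. 1 mm = 0.001 m, so 8.9774756 m = 8.9774756 / 0.001 = 8977.4756 mm ≈ 8977 mm (4 s.f.). Final answer: 8977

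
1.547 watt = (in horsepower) 1.547 watt = 1.547 W. 1 horsepower = 745.69987 W, so 1.547 W = 1.547 / 745.69987 = 0.0020745612 horsepower ≈ 0.002075 horsepower (4 s.f.). Final answer: 0.002075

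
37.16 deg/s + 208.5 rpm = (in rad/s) 1 deg/s = 0.017453293 rad/s, so 37.16 deg/s = 37.16 * 0.017453293 = 0.64856435 rad/s. 1 rpm = 0.10471976 rad/s, so 208.5 rpm = 208.5 * 0.10471976 = 21.834069 rad/s. Sum: 0.64856435 + 21.834069 = 22.482633 rad/s. Result: 22.482633 rad/s ≈ 22.48 rad/s (4 s.f.). Final answer: 22.48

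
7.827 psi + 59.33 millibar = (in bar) 0.599. Check: 1 psi = 6894.7573 Pa, so 7.827 psi = 7.827 * 6894.7573 = 53965.265 Pa. 1 millibar = 100 Pa, so 59.33 millibar = 59.33 * 100 = 5933 Pa. Sum: 53965.265 + 5933 = 59898.265 Pa. 1 bar = 100000 Pa, so 59898.265 Pa = 59898.265 / 100000 = 0.59898265 bar ≈ 0.599 bar (4 s.f.).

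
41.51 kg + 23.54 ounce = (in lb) 92.99. Check: 41.51 kg is already in kg. 1 ounce = 0.028349523 kg, so 23.54 ounce = 23.54 * 0.028349523 = 0.66734777 kg. Sum: 41.51 + 0.66734777 = 42.177348 kg. 1 lb = 0.45359237 kg, so 42.177348 kg = 42.177348 / 0.45359237 = 92.985135 lb ≈ 92.99 lb (4 s.f.).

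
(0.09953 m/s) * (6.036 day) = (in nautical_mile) 0.09953 m/s is already in m/s. 1 day = 86400 s, so 6.036 day = 6.036 * 86400 = 521510.4 s. Combine: 0.09953 m/s * 521510.4 s = 51905.93 m. 1 nautical_mile = 1852 m, so 51905.93 m = 51905.93 / 1852 = 28.02696 nautical_mile ≈ 28.03 nautical_mile (4 s.f.). Final answer: 28.03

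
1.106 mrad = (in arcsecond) 1 mrad = 0.001 rad, so 1.106 mrad = 1.106 * 0.001 = 0.001106 rad. 1 arcsecond = 4.8481368e-06 rad, so 0.001106 rad = 0.001106 / 4.8481368e-06 = 228.12888 arcsecond ≈ 228.1 arcsecond (4 s.f.). Final answer: 228.1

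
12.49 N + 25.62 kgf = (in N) 12.49 N is already in N. 1 kgf = 9.80665 N, so 25.62 kgf = 25.62 * 9.80665 = 251.24637 N. Sum: 12.49 + 251.24637 = 263.73637 N. Result: 263.73637 N ≈ 263.7 N (4 s.f.). Final answer: 263.7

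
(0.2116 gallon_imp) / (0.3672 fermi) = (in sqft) 1 gallon_imp = 0.00454609 m^3, so 0.2116 gallon_imp = 0.2116 * 0.00454609 = 0.00096195264 m^3. 1 fermi = 1e-15 m, so 0.3672 fermi = 0.3672 * 1e-15 = 3.672e-16 m. Combine: 0.00096195264 m^3 / 3.672e-16 m = 2.6196967e+12 m^2. 1 sqft = 0.09290304 m^2, so 2.6196967e+12 m^2 = 2.6196967e+12 / 0.09290304 = 2.8198181e+13 sqft ≈ 2.82e+13 sqft (4 s.f.). Final answer: 2.82e+13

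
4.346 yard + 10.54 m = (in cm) 1451. Check: 1 yard = 0.9144 m, so 4.346 yard = 4.346 * 0.9144 = 3.9739824 m. 10.54 m is already in m. Sum: 3.9739824 + 10.54 = 14.513982 m. 1 cm = 0.01 m, so 14.513982 m = 14.513982 / 0.01 = 1451.3982 cm ≈ 1451 cm (4 s.f.).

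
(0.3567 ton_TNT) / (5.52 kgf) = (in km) 2.757e+04. Check: 1 ton_TNT = 4.184e+09 J, so 0.3567 ton_TNT = 0.3567 * 4.184e+09 = 1.4924328e+09 J. 1 kgf = 9.80665 N, so 5.52 kgf = 5.52 * 9.80665 = 54.132708 N. Combine: 1.4924328e+09 J / 54.132708 N = 27569890 m. 1 km = 1000 m, so 27569890 m = 27569890 / 1000 = 27569.89 km ≈ 2.757e+04 km (4 s.f.).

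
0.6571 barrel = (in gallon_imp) 22.98. Check: 1 barrel = 0.15898729 m^3, so 0.6571 barrel = 0.6571 * 0.15898729 = 0.10447055 m^3. 1 gallon_imp = 0.00454609 m^3, so 0.10447055 m^3 = 0.10447055 / 0.00454609 = 22.980309 gallon_imp ≈ 22.98 gallon_imp (4 s.f.).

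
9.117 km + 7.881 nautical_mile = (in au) 1 km = 1000 m, so 9.117 km = 9.117 * 1000 = 9117 m. 1 nautical_mile = 1852 m, so 7.881 nautical_mile = 7.881 * 1852 = 14595.612 m. Sum: 9117 + 14595.612 = 23712.612 m. 1 au = 1.4959787e+11 m, so 23712.612 m = 23712.612 / 1.4959787e+11 = 1.5850902e-07 au ≈ 1.585e-07 au (4 s.f.). Final answer: 1.585e-07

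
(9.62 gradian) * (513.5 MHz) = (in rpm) 7.41e+08. Check: 1 gradian = 0.015707963 rad, so 9.62 gradian = 9.62 * 0.015707963 = 0.15111061 rad. 1 MHz = 1000000 Hz, so 513.5 MHz = 513.5 * 1000000 = 5.135e+08 Hz. Combine: 0.15111061 rad * 5.135e+08 Hz = 77595297 rad/s. 1 rpm = 0.10471976 rad/s, so 77595297 rad/s = 77595297 / 0.10471976 = 7.409805e+08 rpm ≈ 7.41e+08 rpm (4 s.f.).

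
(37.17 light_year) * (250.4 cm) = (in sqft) 1 light_year = 9.4607305e+15 m, so 37.17 light_year = 37.17 * 9.4607305e+15 = 3.5165535e+17 m. 1 cm = 0.01 m, so 250.4 cm = 250.4 * 0.01 = 2.504 m. Combine: 3.5165535e+17 m * 2.504 m = 8.80545e+17 m^2. 1 sqft = 0.09290304 m^2, so 8.80545e+17 m^2 = 8.80545e+17 / 0.09290304 = 9.4781075e+18 sqft ≈ 9.478e+18 sqft (4 s.f.). Final answer: 9.478e+18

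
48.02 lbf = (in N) 213.6. Check: 1 lbf = 4.4482216 N, so 48.02 lbf = 48.02 * 4.4482216 = 213.6036 N. Result: 213.6036 N ≈ 213.6 N (4 s.f.).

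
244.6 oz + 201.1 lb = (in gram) 9.815e+04. Check: 1 oz = 0.028349523 kg, so 244.6 oz = 244.6 * 0.028349523 = 6.9342934 kg. 1 lb = 0.45359237 kg, so 201.1 lb = 201.1 * 0.45359237 = 91.217426 kg. Sum: 6.9342934 + 91.217426 = 98.151719 kg. 1 gram = 0.001 kg, so 98.151719 kg = 98.151719 / 0.001 = 98151.719 gram ≈ 9.815e+04 gram (4 s.f.).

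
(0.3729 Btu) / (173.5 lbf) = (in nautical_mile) 1 Btu = 1055.0559 J, so 0.3729 Btu = 0.3729 * 1055.0559 = 393.43033 J. 1 lbf = 4.4482216 N, so 173.5 lbf = 173.5 * 4.4482216 = 771.76645 N. Combine: 393.43033 J / 771.76645 N = 0.509779 m. 1 nautical_mile = 1852 m, so 0.509779 m = 0.509779 / 1852 = 0.00027525864 nautical_mile ≈ 0.0002753 nautical_mile (4 s.f.). Final answer: 0.0002753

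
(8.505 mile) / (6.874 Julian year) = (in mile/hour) 0.0001411. Check: 1 mile = 1609.344 m, so 8.505 mile = 8.505 * 1609.344 = 13687.471 m. 1 Julian year = 31557600 s, so 6.874 Julian year = 6.874 * 31557600 = 2.1692694e+08 s. Combine: 13687.471 m / 2.1692694e+08 s = 6.3097145e-05 m/s. 1 mile/hour = 0.44704 m/s, so 6.3097145e-05 m/s = 6.3097145e-05 / 0.44704 = 0.00014114429 mile/hour ≈ 0.0001411 mile/hour (4 s.f.).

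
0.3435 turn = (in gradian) 137.4. Check: 1 turn = 6.2831853 rad, so 0.3435 turn = 0.3435 * 6.2831853 = 2.1582742 rad. 1 gradian = 0.015707963 rad, so 2.1582742 rad = 2.1582742 / 0.015707963 = 137.4 gradian.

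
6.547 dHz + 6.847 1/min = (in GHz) 7.688e-10. Check: 1 dHz = 0.1 Hz, so 6.547 dHz = 6.547 * 0.1 = 0.6547 Hz. 1 1/min = 0.016666667 Hz, so 6.847 1/min = 6.847 * 0.016666667 = 0.11411667 Hz. Sum: 0.6547 + 0.11411667 = 0.76881667 Hz. 1 GHz = 1e+09 Hz, so 0.76881667 Hz = 0.76881667 / 1e+09 = 7.6881667e-10 GHz ≈ 7.688e-10 GHz (4 s.f.).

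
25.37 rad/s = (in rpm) 1 rpm = 0.10471976 rad/s, so 25.37 rad/s = 25.37 / 0.10471976 = 242.26565 rpm ≈ 242.3 rpm (4 s.f.). Final answer: 242.3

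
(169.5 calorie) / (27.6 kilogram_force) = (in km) 0.00262. Check: 1 calorie = 4.184 J, so 169.5 calorie = 169.5 * 4.184 = 709.188 J. 1 kilogram_force = 9.80665 N, so 27.6 kilogram_force = 27.6 * 9.80665 = 270.66354 N. Combine: 709.188 J / 270.66354 N = 2.620183 m. 1 km = 1000 m, so 2.620183 m = 2.620183 / 1000 = 0.002620183 km ≈ 0.00262 km (4 s.f.).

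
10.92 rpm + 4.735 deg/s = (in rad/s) 1 rpm = 0.10471976 rad/s, so 10.92 rpm = 10.92 * 0.10471976 = 1.1435397 rad/s. 1 deg/s = 0.017453293 rad/s, so 4.735 deg/s = 4.735 * 0.017453293 = 0.08264134 rad/s. Sum: 1.1435397 + 0.08264134 = 1.2261811 rad/s. Result: 1.2261811 rad/s ≈ 1.226 rad/s (4 s.f.). Final answer: 1.226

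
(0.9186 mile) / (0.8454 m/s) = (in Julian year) 1 mile = 1609.344 m, so 0.9186 mile = 0.9186 * 1609.344 = 1478.3434 m. 0.8454 m/s is already in m/s. Combine: 1478.3434 m / 0.8454 m/s = 1748.691 s. 1 Julian year = 31557600 s, so 1748.691 s = 1748.691 / 31557600 = 5.5412675e-05 Julian year ≈ 5.541e-05 Julian year (4 s.f.). Final answer: 5.541e-05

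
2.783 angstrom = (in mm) 2.783e-07. Check: 1 angstrom = 1e-10 m, so 2.783 angstrom = 2.783 * 1e-10 = 2.783e-10 m. 1 mm = 0.001 m, so 2.783e-10 m = 2.783e-10 / 0.001 = 2.783e-07 mm.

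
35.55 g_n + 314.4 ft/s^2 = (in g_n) 45.32. Check: 1 g_n = 9.80665 m/s^2, so 35.55 g_n = 35.55 * 9.80665 = 348.62641 m/s^2. 1 ft/s^2 = 0.3048 m/s^2, so 314.4 ft/s^2 = 314.4 * 0.3048 = 95.82912 m/s^2. Sum: 348.62641 + 95.82912 = 444.45553 m/s^2. 1 g_n = 9.80665 m/s^2, so 444.45553 m/s^2 = 444.45553 / 9.80665 = 45.321851 g_n ≈ 45.32 g_n (4 s.f.).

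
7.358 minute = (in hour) 1 minute = 60 s, so 7.358 minute = 7.358 * 60 = 441.48 s. 1 hour = 3600 s, so 441.48 s = 441.48 / 3600 = 0.12263333 hour ≈ 0.1226 hour (4 s.f.). Final answer: 0.1226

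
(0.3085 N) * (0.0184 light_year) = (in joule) 5.37e+13. Check: 0.3085 N is already in N. 1 light_year = 9.4607305e+15 m, so 0.0184 light_year = 0.0184 * 9.4607305e+15 = 1.7407744e+14 m. Combine: 0.3085 N * 1.7407744e+14 m = 5.370289e+13 J. 5.370289e+13 J = 5.370289e+13 joule ≈ 5.37e+13 joule (4 s.f.).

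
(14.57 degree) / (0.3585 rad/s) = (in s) 0.7093. Check: 1 degree = 0.017453293 rad, so 14.57 degree = 14.57 * 0.017453293 = 0.25429447 rad. 0.3585 rad/s is already in rad/s. Combine: 0.25429447 rad / 0.3585 rad/s = 0.70932907 s. Result: 0.70932907 s ≈ 0.7093 s (4 s.f.).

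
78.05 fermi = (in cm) 1 fermi = 1e-15 m, so 78.05 fermi = 78.05 * 1e-15 = 7.805e-14 m. 1 cm = 0.01 m, so 7.805e-14 m = 7.805e-14 / 0.01 = 7.805e-12 cm. Final answer: 7.805e-12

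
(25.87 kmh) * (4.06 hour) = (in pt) 1 kmh = 0.27777778 m/s, so 25.87 kmh = 25.87 * 0.27777778 = 7.1861111 m/s. 1 hour = 3600 s, so 4.06 hour = 4.06 * 3600 = 14616 s. Combine: 7.1861111 m/s * 14616 s = 105032.2 m. 1 pt = 0.00035277778 m, so 105032.2 m = 105032.2 / 0.00035277778 = 2.9772907e+08 pt ≈ 2.977e+08 pt (4 s.f.). Final answer: 2.977e+08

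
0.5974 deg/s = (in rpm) 0.09957. Check: 1 deg/s = 0.017453293 rad/s, so 0.5974 deg/s = 0.5974 * 0.017453293 = 0.010426597 rad/s. 1 rpm = 0.10471976 rad/s, so 0.010426597 rad/s = 0.010426597 / 0.10471976 = 0.099566667 rpm ≈ 0.09957 rpm (4 s.f.).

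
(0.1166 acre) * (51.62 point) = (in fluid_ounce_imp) 1 acre = 4046.8564 m^2, so 0.1166 acre = 0.1166 * 4046.8564 = 471.86346 m^2. 1 point = 0.00035277778 m, so 51.62 point = 51.62 * 0.00035277778 = 0.018210389 m. Combine: 471.86346 m^2 * 0.018210389 m = 8.5928171 m^3. 1 fluid_ounce_imp = 2.8413063e-05 m^3, so 8.5928171 m^3 = 8.5928171 / 2.8413063e-05 = 302424.88 fluid_ounce_imp ≈ 3.024e+05 fluid_ounce_imp (4 s.f.). Final answer: 3.024e+05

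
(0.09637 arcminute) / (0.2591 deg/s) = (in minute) 1 arcminute = 0.00029088821 rad, so 0.09637 arcminute = 0.09637 * 0.00029088821 = 2.8032897e-05 rad. 1 deg/s = 0.017453293 rad/s, so 0.2591 deg/s = 0.2591 * 0.017453293 = 0.0045221481 rad/s. Combine: 2.8032897e-05 rad / 0.0045221481 rad/s = 0.0061990223 s. 1 minute = 60 s, so 0.0061990223 s = 0.0061990223 / 60 = 0.00010331704 minute ≈ 0.0001033 minute (4 s.f.). Final answer: 0.0001033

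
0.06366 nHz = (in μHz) 1 nHz = 1e-09 Hz, so 0.06366 nHz = 0.06366 * 1e-09 = 6.366e-11 Hz. 1 μHz = 1e-06 Hz, so 6.366e-11 Hz = 6.366e-11 / 1e-06 = 6.366e-05 μHz. Final answer: 6.366e-05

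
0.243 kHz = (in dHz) 2430. Check: 1 kHz = 1000 Hz, so 0.243 kHz = 0.243 * 1000 = 243 Hz. 1 dHz = 0.1 Hz, so 243 Hz = 243 / 0.1 = 2430 dHz.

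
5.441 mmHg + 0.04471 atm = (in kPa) 5.256. Check: 1 mmHg = 133.32237 Pa, so 5.441 mmHg = 5.441 * 133.32237 = 725.40701 Pa. 1 atm = 101325 Pa, so 0.04471 atm = 0.04471 * 101325 = 4530.2407 Pa. Sum: 725.40701 + 4530.2407 = 5255.6478 Pa. 1 kPa = 1000 Pa, so 5255.6478 Pa = 5255.6478 / 1000 = 5.2556478 kPa ≈ 5.256 kPa (4 s.f.).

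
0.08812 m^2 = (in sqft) 0.9485. Check: 1 sqft = 0.09290304 m^2, so 0.08812 m^2 = 0.08812 / 0.09290304 = 0.94851579 sqft ≈ 0.9485 sqft (4 s.f.).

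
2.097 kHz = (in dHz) 1 kHz = 1000 Hz, so 2.097 kHz = 2.097 * 1000 = 2097 Hz. 1 dHz = 0.1 Hz, so 2097 Hz = 2097 / 0.1 = 20970 dHz ≈ 2.097e+04 dHz (4 s.f.). Final answer: 2.097e+04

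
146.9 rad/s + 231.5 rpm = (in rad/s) 171.1. Check: 146.9 rad/s is already in rad/s. 1 rpm = 0.10471976 rad/s, so 231.5 rpm = 231.5 * 0.10471976 = 24.242623 rad/s. Sum: 146.9 + 24.242623 = 171.14262 rad/s. Result: 171.14262 rad/s ≈ 171.1 rad/s (4 s.f.).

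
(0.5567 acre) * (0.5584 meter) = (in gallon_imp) 1 acre = 4046.8564 m^2, so 0.5567 acre = 0.5567 * 4046.8564 = 2252.885 m^2. 0.5584 meter = 0.5584 m. Combine: 2252.885 m^2 * 0.5584 m = 1258.011 m^3. 1 gallon_imp = 0.00454609 m^3, so 1258.011 m^3 = 1258.011 / 0.00454609 = 276723.73 gallon_imp ≈ 2.767e+05 gallon_imp (4 s.f.). Final answer: 2.767e+05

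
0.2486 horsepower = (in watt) 185.4. Check: 1 horsepower = 745.69987 W, so 0.2486 horsepower = 0.2486 * 745.69987 = 185.38099 W. 185.38099 W = 185.38099 watt ≈ 185.4 watt (4 s.f.).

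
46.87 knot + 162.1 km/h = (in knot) 134.4. Check: 1 knot = 0.51444444 m/s, so 46.87 knot = 46.87 * 0.51444444 = 24.112011 m/s. 1 km/h = 0.27777778 m/s, so 162.1 km/h = 162.1 * 0.27777778 = 45.027778 m/s. Sum: 24.112011 + 45.027778 = 69.139789 m/s. 1 knot = 0.51444444 m/s, so 69.139789 m/s = 69.139789 / 0.51444444 = 134.397 knot ≈ 134.4 knot (4 s.f.).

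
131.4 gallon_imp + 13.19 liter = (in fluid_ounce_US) 2.065e+04. Check: 1 gallon_imp = 0.00454609 m^3, so 131.4 gallon_imp = 131.4 * 0.00454609 = 0.59735623 m^3. 1 liter = 0.001 m^3, so 13.19 liter = 13.19 * 0.001 = 0.01319 m^3. Sum: 0.59735623 + 0.01319 = 0.61054623 m^3. 1 fluid_ounce_US = 2.957353e-05 m^3, so 0.61054623 m^3 = 0.61054623 / 2.957353e-05 = 20645.024 fluid_ounce_US ≈ 2.065e+04 fluid_ounce_US (4 s.f.).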